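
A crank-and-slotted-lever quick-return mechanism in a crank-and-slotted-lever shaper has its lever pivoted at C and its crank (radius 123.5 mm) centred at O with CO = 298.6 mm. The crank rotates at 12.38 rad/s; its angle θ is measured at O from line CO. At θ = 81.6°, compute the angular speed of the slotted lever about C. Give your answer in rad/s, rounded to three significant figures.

ω = 12.38 rad/s
Crank pin A relative to C: A = (d + r cosθ, r sinθ); lever angle φ = atan2(r sinθ, d + r cosθ).
Differentiating tanφ: φ̇ = rω(d cosθ + r)/(d² + r² + 2dr cosθ).
d² + r² + 2dr cosθ = |CA|² = 0.115188 m²;  d cosθ + r = +0.16712 m.
|ω_lever| = |0.1235·12.38·+0.16712| / 0.115188 = 2.2182 rad/s.

2.22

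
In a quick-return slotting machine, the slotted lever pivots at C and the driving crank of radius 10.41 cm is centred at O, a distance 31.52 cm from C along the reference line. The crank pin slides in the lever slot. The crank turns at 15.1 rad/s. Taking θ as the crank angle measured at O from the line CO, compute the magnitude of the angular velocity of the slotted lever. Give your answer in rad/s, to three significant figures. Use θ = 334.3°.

ω = 15.1 rad/s
Crank pin A relative to C: A = (d + r cosθ, r sinθ); lever angle φ = atan2(r sinθ, d + r cosθ).
Differentiating tanφ: φ̇ = rω(d cosθ + r)/(d² + r² + 2dr cosθ).
d² + r² + 2dr cosθ = |CA|² = 0.169321 m²;  d cosθ + r = +0.38812 m.
|ω_lever| = |0.1041·15.1·+0.38812| / 0.169321 = 3.6032 rad/s.

3.60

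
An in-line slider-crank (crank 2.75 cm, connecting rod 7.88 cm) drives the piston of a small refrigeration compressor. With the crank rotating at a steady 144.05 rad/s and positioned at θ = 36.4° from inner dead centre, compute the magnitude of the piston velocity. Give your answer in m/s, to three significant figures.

3.03

ω = 144.1 rad/s
For an in-line slider-crank, x = r cosθ + √(L² − r² sin²θ), so v = −rω sinθ·[1 + r cosθ/√(L² − r² sin²θ)].
With r = 0.0275 m, L = 0.0788 m, θ = 36.4°: √(L² − r² sin²θ) = 0.077092 m.
v = −0.0275·144.1·0.59342·[1 + 0.0275·0.80489/0.077092] = -3.0257 m/s.
|v| = 3.0257 m/s.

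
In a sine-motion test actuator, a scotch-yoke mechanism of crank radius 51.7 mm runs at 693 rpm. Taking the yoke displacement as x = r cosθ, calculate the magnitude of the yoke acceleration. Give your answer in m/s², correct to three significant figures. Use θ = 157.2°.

251

ω = 72.57 rad/s (from 693 rpm).
x = r cosθ ⇒ ẍ = −rω² cosθ (ω constant).
|a| = rω²|cosθ| = 0.0517·(72.57)²·|cos 157.2°| = 251 m/s².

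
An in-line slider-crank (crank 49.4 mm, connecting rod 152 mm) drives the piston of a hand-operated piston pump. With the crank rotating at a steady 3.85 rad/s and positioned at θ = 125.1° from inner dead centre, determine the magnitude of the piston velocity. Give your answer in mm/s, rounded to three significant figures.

125

ω = 3.85 rad/s
For an in-line slider-crank, x = r cosθ + √(L² − r² sin²θ), so v = −rω sinθ·[1 + r cosθ/√(L² − r² sin²θ)].
With r = 0.0494 m, L = 0.152 m, θ = 125.1°: √(L² − r² sin²θ) = 0.14653 m.
v = −0.0494·3.85·0.81815·[1 + 0.0494·-0.57501/0.14653] = -0.12544 m/s.
|v| = 0.12544 m/s = 125.44 mm/s.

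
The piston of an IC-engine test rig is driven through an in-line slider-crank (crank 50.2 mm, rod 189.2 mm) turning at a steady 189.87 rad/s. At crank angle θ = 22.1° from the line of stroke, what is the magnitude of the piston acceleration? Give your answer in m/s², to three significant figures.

ω = 189.9 rad/s
x(θ) = r cosθ + √(L² − r² sin²θ); with ω constant, a = ω²·d²x/dθ².
d²x/dθ² = −r cosθ − r²(cos2θ)/√u − r⁴ sin²2θ/(4u^{3/2}),  u = L² − r² sin²θ = 0.0354399 m².
Substituting r = 0.0502 m, L = 0.1892 m, θ = 22.1°: d²x/dθ² = -0.056224 m.
a = ω²·d²x/dθ² = (189.9)²·(-0.056224) = -2026.9 m/s²;  |a| = 2026.9 m/s².

2030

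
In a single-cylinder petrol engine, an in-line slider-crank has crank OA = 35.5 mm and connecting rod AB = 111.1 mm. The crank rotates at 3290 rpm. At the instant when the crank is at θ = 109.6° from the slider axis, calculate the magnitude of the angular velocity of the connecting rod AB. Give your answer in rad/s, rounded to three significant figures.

ω = 344.5 rad/s (converted from 3290 rpm).
The rod makes angle φ with the slider axis where L sinφ = r sinθ; differentiating, L cosφ·φ̇ = r ω cosθ.
L cosφ = √(L² − r² sin²θ) = 0.10595 m.
|ω_rod| = r ω |cosθ| / √(L² − r² sin²θ) = 0.0355·344.5·0.33545/0.10595 = 38.725 rad/s.

38.7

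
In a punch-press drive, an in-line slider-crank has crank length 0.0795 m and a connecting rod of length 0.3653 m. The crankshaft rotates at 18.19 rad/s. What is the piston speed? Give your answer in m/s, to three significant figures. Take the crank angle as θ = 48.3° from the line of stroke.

1.24

ω = 18.19 rad/s
For an in-line slider-crank, x = r cosθ + √(L² − r² sin²θ), so v = −rω sinθ·[1 + r cosθ/√(L² − r² sin²θ)].
With r = 0.0795 m, L = 0.3653 m, θ = 48.3°: √(L² − r² sin²θ) = 0.36045 m.
v = −0.0795·18.19·0.74664·[1 + 0.0795·0.66523/0.36045] = -1.2381 m/s.
|v| = 1.2381 m/s.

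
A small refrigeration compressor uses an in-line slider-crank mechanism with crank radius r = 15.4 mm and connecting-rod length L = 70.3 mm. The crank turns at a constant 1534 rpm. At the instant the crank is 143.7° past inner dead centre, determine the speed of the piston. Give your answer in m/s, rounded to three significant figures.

ω = 2π·1534/60 = 160.6 rad/s
For an in-line slider-crank, x = r cosθ + √(L² − r² sin²θ), so v = −rω sinθ·[1 + r cosθ/√(L² − r² sin²θ)].
With r = 0.0154 m, L = 0.0703 m, θ = 143.7°: √(L² − r² sin²θ) = 0.069706 m.
v = −0.0154·160.6·0.59201·[1 + 0.0154·-0.80593/0.069706] = -1.2038 m/s.
|v| = 1.2038 m/s.

1.20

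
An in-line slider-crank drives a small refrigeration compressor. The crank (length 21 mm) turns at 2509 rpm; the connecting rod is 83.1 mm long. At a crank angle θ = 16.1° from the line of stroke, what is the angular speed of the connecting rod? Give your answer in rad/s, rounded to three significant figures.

63.9

ω = 262.7 rad/s (converted from 2509 rpm).
The rod makes angle φ with the slider axis where L sinφ = r sinθ; differentiating, L cosφ·φ̇ = r ω cosθ.
L cosφ = √(L² − r² sin²θ) = 0.082896 m.
|ω_rod| = r ω |cosθ| / √(L² − r² sin²θ) = 0.021·262.7·0.96078/0.082896 = 63.95 rad/s.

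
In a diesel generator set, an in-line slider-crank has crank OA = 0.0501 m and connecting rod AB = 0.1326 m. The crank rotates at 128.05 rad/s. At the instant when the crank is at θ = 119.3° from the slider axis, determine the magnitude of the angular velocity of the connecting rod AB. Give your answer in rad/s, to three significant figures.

25.1

ω = 128.1 rad/s
The rod makes angle φ with the slider axis where L sinφ = r sinθ; differentiating, L cosφ·φ̇ = r ω cosθ.
L cosφ = √(L² − r² sin²θ) = 0.1252 m.
|ω_rod| = r ω |cosθ| / √(L² − r² sin²θ) = 0.0501·128.1·0.48938/0.1252 = 25.077 rad/s.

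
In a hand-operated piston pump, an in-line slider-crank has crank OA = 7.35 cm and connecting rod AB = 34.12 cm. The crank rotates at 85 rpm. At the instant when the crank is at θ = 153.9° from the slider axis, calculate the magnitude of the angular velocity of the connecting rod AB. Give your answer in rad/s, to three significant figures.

ω = 8.901 rad/s (converted from 85 rpm).
The rod makes angle φ with the slider axis where L sinφ = r sinθ; differentiating, L cosφ·φ̇ = r ω cosθ.
L cosφ = √(L² − r² sin²θ) = 0.33966 m.
|ω_rod| = r ω |cosθ| / √(L² − r² sin²θ) = 0.0735·8.901·0.89803/0.33966 = 1.7297 rad/s.

1.73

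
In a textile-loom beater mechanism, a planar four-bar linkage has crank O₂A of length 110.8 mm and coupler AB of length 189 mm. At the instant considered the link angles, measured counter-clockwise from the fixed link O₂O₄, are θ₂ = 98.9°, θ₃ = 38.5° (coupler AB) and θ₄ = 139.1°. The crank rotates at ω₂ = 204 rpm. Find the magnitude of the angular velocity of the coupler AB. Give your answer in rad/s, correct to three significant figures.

ω₂ = 21.36 rad/s (from 204 rpm).
Differentiating the loop-closure r₂e^{iθ₂}+r₃e^{iθ₃}=r₁+r₄e^{iθ₄} gives r₂ω₂e^{iθ₂}+r₃ω₃e^{iθ₃}=r₄ω₄e^{iθ₄}.
Eliminating the other unknown: ω₃ = r₂ω₂ sin(θ₄−θ₂) / [r₃ sin(θ₃−θ₄)].
Numerator sine = +0.64546; denominator sine = -0.98294.
Result = 0.1108·21.36·(+0.64546) / (0.189·(-0.98294)) = -8.2239 rad/s; magnitude 8.2239 rad/s.

8.22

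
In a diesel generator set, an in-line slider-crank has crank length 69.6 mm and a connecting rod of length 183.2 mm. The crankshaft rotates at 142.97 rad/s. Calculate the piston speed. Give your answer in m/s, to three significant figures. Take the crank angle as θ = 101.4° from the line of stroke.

ω = 143 rad/s
For an in-line slider-crank, x = r cosθ + √(L² − r² sin²θ), so v = −rω sinθ·[1 + r cosθ/√(L² − r² sin²θ)].
With r = 0.0696 m, L = 0.1832 m, θ = 101.4°: √(L² − r² sin²θ) = 0.17002 m.
v = −0.0696·143·0.98027·[1 + 0.0696·-0.19766/0.17002] = -8.9651 m/s.
|v| = 8.9651 m/s.

8.97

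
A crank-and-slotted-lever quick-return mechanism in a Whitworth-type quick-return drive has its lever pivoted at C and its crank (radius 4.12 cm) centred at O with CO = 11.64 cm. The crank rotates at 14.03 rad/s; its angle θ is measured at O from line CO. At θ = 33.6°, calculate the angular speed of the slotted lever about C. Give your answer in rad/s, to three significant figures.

3.44

ω = 14.03 rad/s
Crank pin A relative to C: A = (d + r cosθ, r sinθ); lever angle φ = atan2(r sinθ, d + r cosθ).
Differentiating tanφ: φ̇ = rω(d cosθ + r)/(d² + r² + 2dr cosθ).
d² + r² + 2dr cosθ = |CA|² = 0.0232352 m²;  d cosθ + r = +0.13815 m.
|ω_lever| = |0.0412·14.03·+0.13815| / 0.0232352 = 3.4369 rad/s.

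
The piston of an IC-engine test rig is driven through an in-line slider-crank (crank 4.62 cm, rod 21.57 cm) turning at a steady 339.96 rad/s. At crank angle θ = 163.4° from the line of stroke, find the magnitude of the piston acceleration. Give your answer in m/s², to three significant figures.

ω = 340 rad/s
x(θ) = r cosθ + √(L² − r² sin²θ); with ω constant, a = ω²·d²x/dθ².
d²x/dθ² = −r cosθ − r²(cos2θ)/√u − r⁴ sin²2θ/(4u^{3/2}),  u = L² − r² sin²θ = 0.0463523 m².
Substituting r = 0.0462 m, L = 0.2157 m, θ = 163.4°: d²x/dθ² = +0.035945 m.
a = ω²·d²x/dθ² = (340)²·(+0.035945) = +4154.2 m/s²;  |a| = 4154.2 m/s².

4150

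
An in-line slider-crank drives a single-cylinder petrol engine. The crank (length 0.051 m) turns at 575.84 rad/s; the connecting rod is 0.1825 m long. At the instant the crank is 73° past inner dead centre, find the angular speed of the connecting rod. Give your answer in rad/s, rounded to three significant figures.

ω = 575.8 rad/s
The rod makes angle φ with the slider axis where L sinφ = r sinθ; differentiating, L cosφ·φ̇ = r ω cosθ.
L cosφ = √(L² − r² sin²θ) = 0.17586 m.
|ω_rod| = r ω |cosθ| / √(L² − r² sin²θ) = 0.051·575.8·0.29237/0.17586 = 48.824 rad/s.

48.8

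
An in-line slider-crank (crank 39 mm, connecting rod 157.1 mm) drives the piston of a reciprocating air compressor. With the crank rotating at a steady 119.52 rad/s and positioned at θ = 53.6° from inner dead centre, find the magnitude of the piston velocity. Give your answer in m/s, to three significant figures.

4.32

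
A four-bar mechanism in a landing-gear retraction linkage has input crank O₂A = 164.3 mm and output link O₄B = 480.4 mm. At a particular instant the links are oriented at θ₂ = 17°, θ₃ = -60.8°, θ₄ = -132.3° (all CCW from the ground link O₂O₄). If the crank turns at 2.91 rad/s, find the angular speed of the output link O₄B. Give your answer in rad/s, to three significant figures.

ω₂ = 2.91 rad/s
Differentiating the loop-closure r₂e^{iθ₂}+r₃e^{iθ₃}=r₁+r₄e^{iθ₄} gives r₂ω₂e^{iθ₂}+r₃ω₃e^{iθ₃}=r₄ω₄e^{iθ₄}.
Eliminating the other unknown: ω₄ = r₂ω₂ sin(θ₂−θ₃) / [r₄ sin(θ₄−θ₃)].
Numerator sine = +0.97742; denominator sine = -0.94832.
Result = 0.1643·2.91·(+0.97742) / (0.4804·(-0.94832)) = -1.0258 rad/s; magnitude 1.0258 rad/s.

1.03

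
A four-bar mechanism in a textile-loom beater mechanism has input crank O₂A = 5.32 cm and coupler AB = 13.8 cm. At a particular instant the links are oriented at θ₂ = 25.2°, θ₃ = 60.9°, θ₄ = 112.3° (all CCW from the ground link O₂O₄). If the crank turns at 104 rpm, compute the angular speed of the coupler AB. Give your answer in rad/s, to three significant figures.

ω₂ = 10.89 rad/s (from 104 rpm).
Differentiating the loop-closure r₂e^{iθ₂}+r₃e^{iθ₃}=r₁+r₄e^{iθ₄} gives r₂ω₂e^{iθ₂}+r₃ω₃e^{iθ₃}=r₄ω₄e^{iθ₄}.
Eliminating the other unknown: ω₃ = r₂ω₂ sin(θ₄−θ₂) / [r₃ sin(θ₃−θ₄)].
Numerator sine = +0.99872; denominator sine = -0.78152.
Result = 0.0532·10.89·(+0.99872) / (0.138·(-0.78152)) = -5.3653 rad/s; magnitude 5.3653 rad/s.

5.37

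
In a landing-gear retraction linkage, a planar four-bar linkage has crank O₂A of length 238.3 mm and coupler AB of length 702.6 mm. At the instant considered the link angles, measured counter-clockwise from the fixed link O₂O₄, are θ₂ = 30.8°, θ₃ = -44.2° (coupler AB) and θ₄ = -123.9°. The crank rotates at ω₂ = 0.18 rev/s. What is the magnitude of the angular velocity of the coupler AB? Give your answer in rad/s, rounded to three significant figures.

ω₂ = 1.131 rad/s (from 0.18 rev/s).
Differentiating the loop-closure r₂e^{iθ₂}+r₃e^{iθ₃}=r₁+r₄e^{iθ₄} gives r₂ω₂e^{iθ₂}+r₃ω₃e^{iθ₃}=r₄ω₄e^{iθ₄}.
Eliminating the other unknown: ω₃ = r₂ω₂ sin(θ₄−θ₂) / [r₃ sin(θ₃−θ₄)].
Numerator sine = -0.42736; denominator sine = +0.98389.
Result = 0.2383·1.131·(-0.42736) / (0.7026·(+0.98389)) = -0.16662 rad/s; magnitude 0.16662 rad/s.

0.167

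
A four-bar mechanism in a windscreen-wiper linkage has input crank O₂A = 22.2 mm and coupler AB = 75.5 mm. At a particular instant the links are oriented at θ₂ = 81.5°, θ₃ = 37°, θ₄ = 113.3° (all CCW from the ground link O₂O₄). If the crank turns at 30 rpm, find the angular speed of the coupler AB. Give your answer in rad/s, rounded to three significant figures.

0.501

ω₂ = 3.142 rad/s (from 30 rpm).
Differentiating the loop-closure r₂e^{iθ₂}+r₃e^{iθ₃}=r₁+r₄e^{iθ₄} gives r₂ω₂e^{iθ₂}+r₃ω₃e^{iθ₃}=r₄ω₄e^{iθ₄}.
Eliminating the other unknown: ω₃ = r₂ω₂ sin(θ₄−θ₂) / [r₃ sin(θ₃−θ₄)].
Numerator sine = +0.52696; denominator sine = -0.97155.
Result = 0.0222·3.142·(+0.52696) / (0.0755·(-0.97155)) = -0.50103 rad/s; magnitude 0.50103 rad/s.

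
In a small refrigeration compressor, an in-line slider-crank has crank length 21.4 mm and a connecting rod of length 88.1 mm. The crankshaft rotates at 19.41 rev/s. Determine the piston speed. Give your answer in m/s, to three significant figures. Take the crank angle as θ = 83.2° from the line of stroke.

2.67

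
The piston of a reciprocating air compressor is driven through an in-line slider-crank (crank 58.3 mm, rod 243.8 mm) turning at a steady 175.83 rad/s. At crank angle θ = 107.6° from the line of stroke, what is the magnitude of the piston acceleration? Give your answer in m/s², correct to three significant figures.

ω = 175.8 rad/s
x(θ) = r cosθ + √(L² − r² sin²θ); with ω constant, a = ω²·d²x/dθ².
d²x/dθ² = −r cosθ − r²(cos2θ)/√u − r⁴ sin²2θ/(4u^{3/2}),  u = L² − r² sin²θ = 0.0563503 m².
Substituting r = 0.0583 m, L = 0.2438 m, θ = 107.6°: d²x/dθ² = +0.029256 m.
a = ω²·d²x/dθ² = (175.8)²·(+0.029256) = +904.5 m/s²;  |a| = 904.5 m/s².

904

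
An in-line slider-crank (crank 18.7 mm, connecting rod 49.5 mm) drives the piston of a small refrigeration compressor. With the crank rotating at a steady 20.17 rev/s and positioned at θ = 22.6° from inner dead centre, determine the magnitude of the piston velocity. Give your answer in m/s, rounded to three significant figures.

ω = 2π·20.2 = 126.7 rad/s
For an in-line slider-crank, x = r cosθ + √(L² − r² sin²θ), so v = −rω sinθ·[1 + r cosθ/√(L² − r² sin²θ)].
With r = 0.0187 m, L = 0.0495 m, θ = 22.6°: √(L² − r² sin²θ) = 0.048976 m.
v = −0.0187·126.7·0.38430·[1 + 0.0187·0.92321/0.048976] = -1.2318 m/s.
|v| = 1.2318 m/s.

1.23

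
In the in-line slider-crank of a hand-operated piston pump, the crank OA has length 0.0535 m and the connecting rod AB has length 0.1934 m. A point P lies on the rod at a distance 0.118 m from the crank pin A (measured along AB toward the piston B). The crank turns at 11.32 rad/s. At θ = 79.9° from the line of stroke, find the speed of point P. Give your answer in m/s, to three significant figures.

ω = 11.32 rad/s.  Crank-pin speed |V_A| = rω = 0.60562 m/s, perpendicular to OA.
Rod angle: sinφ = −(r/L) sinθ ⇒ φ = -15.804°; ω_rod = −rω cosθ/√(L²−r²sin²θ) = -0.57072 rad/s.
V_P = V_A + ω_rod × AP, with AP = 0.118 m along the rod.
Components: V_Px = −rω sinθ − a·ω_rod·sinφ = -0.61458 m/s;  V_Py = rω cosθ + a·ω_rod·cosφ = +0.041406 m/s.
|V_P| = √(V_Px² + V_Py²) = 0.61597 m/s.

0.616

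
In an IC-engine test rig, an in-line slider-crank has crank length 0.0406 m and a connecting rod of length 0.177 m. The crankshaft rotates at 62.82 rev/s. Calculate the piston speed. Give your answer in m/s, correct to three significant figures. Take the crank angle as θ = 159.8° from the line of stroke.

4.34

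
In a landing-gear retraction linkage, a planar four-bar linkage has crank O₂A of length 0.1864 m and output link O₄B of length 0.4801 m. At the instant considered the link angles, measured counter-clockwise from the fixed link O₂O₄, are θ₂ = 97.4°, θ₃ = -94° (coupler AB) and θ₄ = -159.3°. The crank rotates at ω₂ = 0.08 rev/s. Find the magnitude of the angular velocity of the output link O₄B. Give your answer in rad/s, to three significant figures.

ω₂ = 0.5027 rad/s (from 0.08 rev/s).
Differentiating the loop-closure r₂e^{iθ₂}+r₃e^{iθ₃}=r₁+r₄e^{iθ₄} gives r₂ω₂e^{iθ₂}+r₃ω₃e^{iθ₃}=r₄ω₄e^{iθ₄}.
Eliminating the other unknown: ω₄ = r₂ω₂ sin(θ₂−θ₃) / [r₄ sin(θ₄−θ₃)].
Numerator sine = -0.19766; denominator sine = -0.90851.
Result = 0.1864·0.5027·(-0.19766) / (0.4801·(-0.90851)) = +0.042459 rad/s; magnitude 0.042459 rad/s.

0.0425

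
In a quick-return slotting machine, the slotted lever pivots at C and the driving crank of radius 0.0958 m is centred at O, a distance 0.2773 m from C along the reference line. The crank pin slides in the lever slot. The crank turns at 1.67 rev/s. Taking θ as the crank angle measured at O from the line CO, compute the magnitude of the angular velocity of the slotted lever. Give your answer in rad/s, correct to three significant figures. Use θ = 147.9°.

ω = 10.49 rad/s (from 1.67 rev/s).
Crank pin A relative to C: A = (d + r cosθ, r sinθ); lever angle φ = atan2(r sinθ, d + r cosθ).
Differentiating tanφ: φ̇ = rω(d cosθ + r)/(d² + r² + 2dr cosθ).
d² + r² + 2dr cosθ = |CA|² = 0.0410648 m²;  d cosθ + r = -0.13911 m.
|ω_lever| = |0.0958·10.49·-0.13911| / 0.0410648 = 3.4052 rad/s.

3.41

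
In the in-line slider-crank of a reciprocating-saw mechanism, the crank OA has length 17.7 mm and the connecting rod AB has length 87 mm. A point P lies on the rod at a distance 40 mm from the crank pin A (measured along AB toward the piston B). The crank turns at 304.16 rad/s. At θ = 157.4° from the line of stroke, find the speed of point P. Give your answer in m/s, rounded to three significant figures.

3.28

ω = 304.2 rad/s.  Crank-pin speed |V_A| = rω = 5.3836 m/s, perpendicular to OA.
Rod angle: sinφ = −(r/L) sinθ ⇒ φ = -4.484°; ω_rod = −rω cosθ/√(L²−r²sin²θ) = +57.304 rad/s.
V_P = V_A + ω_rod × AP, with AP = 0.04 m along the rod.
Components: V_Px = −rω sinθ − a·ω_rod·sinφ = -1.8897 m/s;  V_Py = rω cosθ + a·ω_rod·cosφ = -2.6851 m/s.
|V_P| = √(V_Px² + V_Py²) = 3.2834 m/s.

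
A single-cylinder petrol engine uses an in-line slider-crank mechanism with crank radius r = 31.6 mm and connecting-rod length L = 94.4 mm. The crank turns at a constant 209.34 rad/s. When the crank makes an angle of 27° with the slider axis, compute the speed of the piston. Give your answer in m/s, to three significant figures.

ω = 209.3 rad/s
For an in-line slider-crank, x = r cosθ + √(L² − r² sin²θ), so v = −rω sinθ·[1 + r cosθ/√(L² − r² sin²θ)].
With r = 0.0316 m, L = 0.0944 m, θ = 27°: √(L² − r² sin²θ) = 0.093304 m.
v = −0.0316·209.3·0.45399·[1 + 0.0316·0.89101/0.093304] = -3.9095 m/s.
|v| = 3.9095 m/s.

3.91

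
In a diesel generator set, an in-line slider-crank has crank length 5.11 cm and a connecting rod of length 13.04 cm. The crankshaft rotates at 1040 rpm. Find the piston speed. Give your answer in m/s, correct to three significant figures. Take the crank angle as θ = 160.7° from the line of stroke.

1.15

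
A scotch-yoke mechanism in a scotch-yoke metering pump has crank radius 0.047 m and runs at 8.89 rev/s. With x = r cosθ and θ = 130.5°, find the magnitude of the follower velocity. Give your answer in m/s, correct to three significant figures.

2.00

ω = 55.86 rad/s (from 8.89 rev/s).
x = r cosθ ⇒ ẋ = −rω sinθ.
|v| = rω|sinθ| = 0.047·55.86·|sin 130.5°| = 1.9963 m/s.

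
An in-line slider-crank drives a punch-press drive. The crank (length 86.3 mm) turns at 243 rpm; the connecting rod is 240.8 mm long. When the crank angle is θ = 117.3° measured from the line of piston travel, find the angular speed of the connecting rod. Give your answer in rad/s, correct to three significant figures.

4.41

ω = 25.45 rad/s (converted from 243 rpm).
The rod makes angle φ with the slider axis where L sinφ = r sinθ; differentiating, L cosφ·φ̇ = r ω cosθ.
L cosφ = √(L² − r² sin²θ) = 0.22826 m.
|ω_rod| = r ω |cosθ| / √(L² − r² sin²θ) = 0.0863·25.45·0.45865/0.22826 = 4.4126 rad/s.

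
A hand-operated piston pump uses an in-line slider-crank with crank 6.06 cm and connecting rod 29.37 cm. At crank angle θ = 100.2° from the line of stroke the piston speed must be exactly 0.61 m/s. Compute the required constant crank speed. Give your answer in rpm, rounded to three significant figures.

For an in-line slider-crank, |v_piston| = rω|sinθ|·[1 + r cosθ/√(L² − r² sin²θ)].
With r = 0.0606 m, L = 0.2937 m, θ = 100.2°: the bracketed kinematic factor |dx/dθ| = 0.057417 m.
ω = v/|dx/dθ| = 0.61/0.057417 = 10.624 rad/s.
N = 60ω/(2π) = 101.45 rpm.

101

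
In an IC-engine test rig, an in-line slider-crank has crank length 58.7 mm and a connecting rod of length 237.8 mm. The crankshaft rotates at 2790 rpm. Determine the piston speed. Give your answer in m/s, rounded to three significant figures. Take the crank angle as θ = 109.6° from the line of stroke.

ω = 2π·2790/60 = 292.2 rad/s
For an in-line slider-crank, x = r cosθ + √(L² − r² sin²θ), so v = −rω sinθ·[1 + r cosθ/√(L² − r² sin²θ)].
With r = 0.0587 m, L = 0.2378 m, θ = 109.6°: √(L² − r² sin²θ) = 0.23128 m.
v = −0.0587·292.2·0.94206·[1 + 0.0587·-0.33545/0.23128] = -14.781 m/s.
|v| = 14.781 m/s.

14.8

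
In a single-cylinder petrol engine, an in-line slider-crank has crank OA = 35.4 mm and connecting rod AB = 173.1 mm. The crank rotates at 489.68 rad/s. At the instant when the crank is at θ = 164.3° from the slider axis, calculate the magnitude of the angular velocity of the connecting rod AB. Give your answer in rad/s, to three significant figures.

ω = 489.7 rad/s
The rod makes angle φ with the slider axis where L sinφ = r sinθ; differentiating, L cosφ·φ̇ = r ω cosθ.
L cosφ = √(L² − r² sin²θ) = 0.17283 m.
|ω_rod| = r ω |cosθ| / √(L² − r² sin²θ) = 0.0354·489.7·0.96269/0.17283 = 96.554 rad/s.

96.6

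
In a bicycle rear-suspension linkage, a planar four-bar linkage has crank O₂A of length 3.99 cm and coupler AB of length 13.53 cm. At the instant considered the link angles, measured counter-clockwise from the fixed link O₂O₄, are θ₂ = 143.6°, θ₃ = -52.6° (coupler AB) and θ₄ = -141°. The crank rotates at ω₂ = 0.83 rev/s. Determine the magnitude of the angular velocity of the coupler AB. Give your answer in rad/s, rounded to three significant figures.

ω₂ = 5.215 rad/s (from 0.83 rev/s).
Differentiating the loop-closure r₂e^{iθ₂}+r₃e^{iθ₃}=r₁+r₄e^{iθ₄} gives r₂ω₂e^{iθ₂}+r₃ω₃e^{iθ₃}=r₄ω₄e^{iθ₄}.
Eliminating the other unknown: ω₃ = r₂ω₂ sin(θ₄−θ₂) / [r₃ sin(θ₃−θ₄)].
Numerator sine = +0.96771; denominator sine = +0.99961.
Result = 0.0399·5.215·(+0.96771) / (0.1353·(+0.99961)) = +1.4888 rad/s; magnitude 1.4888 rad/s.

1.49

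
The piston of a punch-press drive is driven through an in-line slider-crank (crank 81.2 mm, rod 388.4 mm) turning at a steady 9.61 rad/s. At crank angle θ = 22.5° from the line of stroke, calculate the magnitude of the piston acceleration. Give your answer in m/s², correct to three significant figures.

8.05

ω = 9.61 rad/s
x(θ) = r cosθ + √(L² − r² sin²θ); with ω constant, a = ω²·d²x/dθ².
d²x/dθ² = −r cosθ − r²(cos2θ)/√u − r⁴ sin²2θ/(4u^{3/2}),  u = L² − r² sin²θ = 0.149889 m².
Substituting r = 0.0812 m, L = 0.3884 m, θ = 22.5°: d²x/dθ² = -0.087155 m.
a = ω²·d²x/dθ² = (9.61)²·(-0.087155) = -8.049 m/s²;  |a| = 8.049 m/s².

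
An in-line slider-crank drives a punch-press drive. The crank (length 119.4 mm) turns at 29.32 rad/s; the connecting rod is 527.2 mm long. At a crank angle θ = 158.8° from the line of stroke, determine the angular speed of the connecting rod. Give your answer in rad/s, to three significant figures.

ω = 29.32 rad/s
The rod makes angle φ with the slider axis where L sinφ = r sinθ; differentiating, L cosφ·φ̇ = r ω cosθ.
L cosφ = √(L² − r² sin²θ) = 0.52543 m.
|ω_rod| = r ω |cosθ| / √(L² − r² sin²θ) = 0.1194·29.32·0.93232/0.52543 = 6.2119 rad/s.

6.21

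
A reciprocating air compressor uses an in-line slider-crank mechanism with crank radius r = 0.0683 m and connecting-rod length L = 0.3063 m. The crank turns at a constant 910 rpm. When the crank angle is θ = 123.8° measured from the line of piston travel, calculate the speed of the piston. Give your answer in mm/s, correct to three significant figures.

ω = 2π·910/60 = 95.29 rad/s
For an in-line slider-crank, x = r cosθ + √(L² − r² sin²θ), so v = −rω sinθ·[1 + r cosθ/√(L² − r² sin²θ)].
With r = 0.0683 m, L = 0.3063 m, θ = 123.8°: √(L² − r² sin²θ) = 0.301 m.
v = −0.0683·95.29·0.83098·[1 + 0.0683·-0.55630/0.301] = -4.7259 m/s.
|v| = 4.7259 m/s = 4725.9 mm/s.

4730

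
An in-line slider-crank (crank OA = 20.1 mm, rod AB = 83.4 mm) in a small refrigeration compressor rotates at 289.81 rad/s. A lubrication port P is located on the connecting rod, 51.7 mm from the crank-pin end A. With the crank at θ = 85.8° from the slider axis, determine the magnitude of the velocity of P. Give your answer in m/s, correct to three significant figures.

ω = 289.8 rad/s.  Crank-pin speed |V_A| = rω = 5.8252 m/s, perpendicular to OA.
Rod angle: sinφ = −(r/L) sinθ ⇒ φ = -13.908°; ω_rod = −rω cosθ/√(L²−r²sin²θ) = -5.2699 rad/s.
V_P = V_A + ω_rod × AP, with AP = 0.0517 m along the rod.
Components: V_Px = −rω sinθ − a·ω_rod·sinφ = -5.875 m/s;  V_Py = rω cosθ + a·ω_rod·cosφ = +0.16216 m/s.
|V_P| = √(V_Px² + V_Py²) = 5.8773 m/s.

5.88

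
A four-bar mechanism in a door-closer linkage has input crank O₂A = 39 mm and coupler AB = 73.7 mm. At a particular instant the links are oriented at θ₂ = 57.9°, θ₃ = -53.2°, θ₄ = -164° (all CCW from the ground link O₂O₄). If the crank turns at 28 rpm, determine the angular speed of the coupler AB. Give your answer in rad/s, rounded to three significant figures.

ω₂ = 2.932 rad/s (from 28 rpm).
Differentiating the loop-closure r₂e^{iθ₂}+r₃e^{iθ₃}=r₁+r₄e^{iθ₄} gives r₂ω₂e^{iθ₂}+r₃ω₃e^{iθ₃}=r₄ω₄e^{iθ₄}.
Eliminating the other unknown: ω₃ = r₂ω₂ sin(θ₄−θ₂) / [r₃ sin(θ₃−θ₄)].
Numerator sine = +0.66783; denominator sine = +0.93483.
Result = 0.039·2.932·(+0.66783) / (0.0737·(+0.93483)) = +1.1085 rad/s; magnitude 1.1085 rad/s.

1.11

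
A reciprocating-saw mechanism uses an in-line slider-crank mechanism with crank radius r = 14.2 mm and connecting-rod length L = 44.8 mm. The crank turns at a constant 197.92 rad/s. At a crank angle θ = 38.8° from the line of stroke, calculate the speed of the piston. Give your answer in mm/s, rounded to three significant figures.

2200

ω = 197.9 rad/s
For an in-line slider-crank, x = r cosθ + √(L² − r² sin²θ), so v = −rω sinθ·[1 + r cosθ/√(L² − r² sin²θ)].
With r = 0.0142 m, L = 0.0448 m, θ = 38.8°: √(L² − r² sin²θ) = 0.043908 m.
v = −0.0142·197.9·0.62660·[1 + 0.0142·0.77934/0.043908] = -2.2049 m/s.
|v| = 2.2049 m/s = 2204.9 mm/s.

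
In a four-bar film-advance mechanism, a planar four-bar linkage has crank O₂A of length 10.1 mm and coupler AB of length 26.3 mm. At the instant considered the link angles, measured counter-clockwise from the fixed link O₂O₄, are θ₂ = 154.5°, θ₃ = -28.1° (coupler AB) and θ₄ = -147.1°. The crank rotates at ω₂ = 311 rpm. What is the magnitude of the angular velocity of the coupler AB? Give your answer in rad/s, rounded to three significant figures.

ω₂ = 32.57 rad/s (from 311 rpm).
Differentiating the loop-closure r₂e^{iθ₂}+r₃e^{iθ₃}=r₁+r₄e^{iθ₄} gives r₂ω₂e^{iθ₂}+r₃ω₃e^{iθ₃}=r₄ω₄e^{iθ₄}.
Eliminating the other unknown: ω₃ = r₂ω₂ sin(θ₄−θ₂) / [r₃ sin(θ₃−θ₄)].
Numerator sine = +0.85173; denominator sine = +0.87462.
Result = 0.0101·32.57·(+0.85173) / (0.0263·(+0.87462)) = +12.18 rad/s; magnitude 12.18 rad/s.

12.2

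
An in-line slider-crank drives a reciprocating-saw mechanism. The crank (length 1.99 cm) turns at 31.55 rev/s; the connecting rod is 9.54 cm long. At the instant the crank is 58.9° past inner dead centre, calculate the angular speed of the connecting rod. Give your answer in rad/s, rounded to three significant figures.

21.7

ω = 198.2 rad/s (converted from 31.55 rev/s).
The rod makes angle φ with the slider axis where L sinφ = r sinθ; differentiating, L cosφ·φ̇ = r ω cosθ.
L cosφ = √(L² − r² sin²θ) = 0.093866 m.
|ω_rod| = r ω |cosθ| / √(L² − r² sin²θ) = 0.0199·198.2·0.51653/0.093866 = 21.708 rad/s.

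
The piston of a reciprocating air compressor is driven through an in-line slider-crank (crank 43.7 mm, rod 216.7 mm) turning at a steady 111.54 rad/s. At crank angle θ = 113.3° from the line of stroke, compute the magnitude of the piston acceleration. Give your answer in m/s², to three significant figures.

ω = 111.5 rad/s
x(θ) = r cosθ + √(L² − r² sin²θ); with ω constant, a = ω²·d²x/dθ².
d²x/dθ² = −r cosθ − r²(cos2θ)/√u − r⁴ sin²2θ/(4u^{3/2}),  u = L² − r² sin²θ = 0.045348 m².
Substituting r = 0.0437 m, L = 0.2167 m, θ = 113.3°: d²x/dθ² = +0.023397 m.
a = ω²·d²x/dθ² = (111.5)²·(+0.023397) = +291.09 m/s²;  |a| = 291.09 m/s².

291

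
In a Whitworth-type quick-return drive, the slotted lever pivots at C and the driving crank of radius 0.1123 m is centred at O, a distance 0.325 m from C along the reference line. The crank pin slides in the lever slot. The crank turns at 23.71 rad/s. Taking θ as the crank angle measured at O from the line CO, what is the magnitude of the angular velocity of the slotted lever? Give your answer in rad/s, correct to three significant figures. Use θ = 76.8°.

3.68

ω = 23.71 rad/s
Crank pin A relative to C: A = (d + r cosθ, r sinθ); lever angle φ = atan2(r sinθ, d + r cosθ).
Differentiating tanφ: φ̇ = rω(d cosθ + r)/(d² + r² + 2dr cosθ).
d² + r² + 2dr cosθ = |CA|² = 0.134905 m²;  d cosθ + r = +0.18651 m.
|ω_lever| = |0.1123·23.71·+0.18651| / 0.134905 = 3.6813 rad/s.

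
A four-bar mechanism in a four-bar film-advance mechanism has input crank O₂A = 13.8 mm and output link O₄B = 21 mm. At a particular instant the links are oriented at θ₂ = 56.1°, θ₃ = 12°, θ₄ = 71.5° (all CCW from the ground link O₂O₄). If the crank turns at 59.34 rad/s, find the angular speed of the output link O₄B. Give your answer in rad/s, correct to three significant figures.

ω₂ = 59.34 rad/s
Differentiating the loop-closure r₂e^{iθ₂}+r₃e^{iθ₃}=r₁+r₄e^{iθ₄} gives r₂ω₂e^{iθ₂}+r₃ω₃e^{iθ₃}=r₄ω₄e^{iθ₄}.
Eliminating the other unknown: ω₄ = r₂ω₂ sin(θ₂−θ₃) / [r₄ sin(θ₄−θ₃)].
Numerator sine = +0.69591; denominator sine = +0.86163.
Result = 0.0138·59.34·(+0.69591) / (0.021·(+0.86163)) = +31.495 rad/s; magnitude 31.495 rad/s.

31.5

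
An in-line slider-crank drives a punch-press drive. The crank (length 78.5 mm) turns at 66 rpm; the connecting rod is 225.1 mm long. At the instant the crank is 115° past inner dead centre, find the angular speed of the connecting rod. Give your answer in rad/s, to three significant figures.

ω = 6.912 rad/s (converted from 66 rpm).
The rod makes angle φ with the slider axis where L sinφ = r sinθ; differentiating, L cosφ·φ̇ = r ω cosθ.
L cosφ = √(L² − r² sin²θ) = 0.21356 m.
|ω_rod| = r ω |cosθ| / √(L² − r² sin²θ) = 0.0785·6.912·0.42262/0.21356 = 1.0737 rad/s.

1.07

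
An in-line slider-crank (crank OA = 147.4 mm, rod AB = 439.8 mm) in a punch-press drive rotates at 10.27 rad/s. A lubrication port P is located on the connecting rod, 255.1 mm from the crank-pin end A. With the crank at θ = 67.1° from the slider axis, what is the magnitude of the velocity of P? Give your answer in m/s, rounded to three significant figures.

1.53

ω = 10.27 rad/s.  Crank-pin speed |V_A| = rω = 1.5138 m/s, perpendicular to OA.
Rod angle: sinφ = −(r/L) sinθ ⇒ φ = -17.983°; ω_rod = −rω cosθ/√(L²−r²sin²θ) = -1.4082 rad/s.
V_P = V_A + ω_rod × AP, with AP = 0.2551 m along the rod.
Components: V_Px = −rω sinθ − a·ω_rod·sinφ = -1.5054 m/s;  V_Py = rω cosθ + a·ω_rod·cosφ = +0.24738 m/s.
|V_P| = √(V_Px² + V_Py²) = 1.5256 m/s.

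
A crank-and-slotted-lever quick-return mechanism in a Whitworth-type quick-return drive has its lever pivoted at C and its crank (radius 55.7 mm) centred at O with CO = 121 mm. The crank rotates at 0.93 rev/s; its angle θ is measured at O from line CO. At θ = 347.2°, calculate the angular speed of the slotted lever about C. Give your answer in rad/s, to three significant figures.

1.83

ω = 5.843 rad/s (from 0.93 rev/s).
Crank pin A relative to C: A = (d + r cosθ, r sinθ); lever angle φ = atan2(r sinθ, d + r cosθ).
Differentiating tanφ: φ̇ = rω(d cosθ + r)/(d² + r² + 2dr cosθ).
d² + r² + 2dr cosθ = |CA|² = 0.0308879 m²;  d cosθ + r = +0.17369 m.
|ω_lever| = |0.0557·5.843·+0.17369| / 0.0308879 = 1.8303 rad/s.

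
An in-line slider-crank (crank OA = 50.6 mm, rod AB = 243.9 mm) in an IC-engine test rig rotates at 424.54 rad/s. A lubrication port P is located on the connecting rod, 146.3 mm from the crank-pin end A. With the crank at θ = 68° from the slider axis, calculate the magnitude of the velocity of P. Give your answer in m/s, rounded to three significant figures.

21.1

ω = 424.5 rad/s.  Crank-pin speed |V_A| = rω = 21.482 m/s, perpendicular to OA.
Rod angle: sinφ = −(r/L) sinθ ⇒ φ = -11.090°; ω_rod = −rω cosθ/√(L²−r²sin²θ) = -33.622 rad/s.
V_P = V_A + ω_rod × AP, with AP = 0.1463 m along the rod.
Components: V_Px = −rω sinθ − a·ω_rod·sinφ = -20.864 m/s;  V_Py = rω cosθ + a·ω_rod·cosφ = +3.2202 m/s.
|V_P| = √(V_Px² + V_Py²) = 21.111 m/s.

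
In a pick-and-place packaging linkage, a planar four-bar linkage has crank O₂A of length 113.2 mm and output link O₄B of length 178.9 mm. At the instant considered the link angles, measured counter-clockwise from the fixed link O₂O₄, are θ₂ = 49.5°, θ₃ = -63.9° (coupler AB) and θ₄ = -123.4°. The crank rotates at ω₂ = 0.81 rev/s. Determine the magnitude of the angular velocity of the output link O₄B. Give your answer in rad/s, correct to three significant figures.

ω₂ = 5.089 rad/s (from 0.81 rev/s).
Differentiating the loop-closure r₂e^{iθ₂}+r₃e^{iθ₃}=r₁+r₄e^{iθ₄} gives r₂ω₂e^{iθ₂}+r₃ω₃e^{iθ₃}=r₄ω₄e^{iθ₄}.
Eliminating the other unknown: ω₄ = r₂ω₂ sin(θ₂−θ₃) / [r₄ sin(θ₄−θ₃)].
Numerator sine = +0.91775; denominator sine = -0.86163.
Result = 0.1132·5.089·(+0.91775) / (0.1789·(-0.86163)) = -3.4301 rad/s; magnitude 3.4301 rad/s.

3.43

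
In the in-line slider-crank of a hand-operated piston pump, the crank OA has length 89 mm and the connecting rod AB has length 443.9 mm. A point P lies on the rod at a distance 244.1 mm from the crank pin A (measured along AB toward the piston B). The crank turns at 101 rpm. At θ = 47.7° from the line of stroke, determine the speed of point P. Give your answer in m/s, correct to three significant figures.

ω = 10.58 rad/s.  Crank-pin speed |V_A| = rω = 0.94133 m/s, perpendicular to OA.
Rod angle: sinφ = −(r/L) sinθ ⇒ φ = -8.528°; ω_rod = −rω cosθ/√(L²−r²sin²θ) = -1.4431 rad/s.
V_P = V_A + ω_rod × AP, with AP = 0.2441 m along the rod.
Components: V_Px = −rω sinθ − a·ω_rod·sinφ = -0.74847 m/s;  V_Py = rω cosθ + a·ω_rod·cosφ = +0.28515 m/s.
|V_P| = √(V_Px² + V_Py²) = 0.80095 m/s.

0.801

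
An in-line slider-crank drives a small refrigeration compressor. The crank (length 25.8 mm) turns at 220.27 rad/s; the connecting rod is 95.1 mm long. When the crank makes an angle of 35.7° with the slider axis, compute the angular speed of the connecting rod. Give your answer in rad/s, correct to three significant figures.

49.1

ω = 220.3 rad/s
The rod makes angle φ with the slider axis where L sinφ = r sinθ; differentiating, L cosφ·φ̇ = r ω cosθ.
L cosφ = √(L² − r² sin²θ) = 0.093901 m.
|ω_rod| = r ω |cosθ| / √(L² − r² sin²θ) = 0.0258·220.3·0.81208/0.093901 = 49.148 rad/s.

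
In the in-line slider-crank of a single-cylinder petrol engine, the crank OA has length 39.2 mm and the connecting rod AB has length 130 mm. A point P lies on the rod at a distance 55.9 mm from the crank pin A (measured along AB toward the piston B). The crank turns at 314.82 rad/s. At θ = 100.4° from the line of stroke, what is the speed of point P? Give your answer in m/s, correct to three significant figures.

ω = 314.8 rad/s.  Crank-pin speed |V_A| = rω = 12.341 m/s, perpendicular to OA.
Rod angle: sinφ = −(r/L) sinθ ⇒ φ = -17.253°; ω_rod = −rω cosθ/√(L²−r²sin²θ) = +17.944 rad/s.
V_P = V_A + ω_rod × AP, with AP = 0.0559 m along the rod.
Components: V_Px = −rω sinθ − a·ω_rod·sinφ = -11.841 m/s;  V_Py = rω cosθ + a·ω_rod·cosφ = -1.2698 m/s.
|V_P| = √(V_Px² + V_Py²) = 11.909 m/s.

11.9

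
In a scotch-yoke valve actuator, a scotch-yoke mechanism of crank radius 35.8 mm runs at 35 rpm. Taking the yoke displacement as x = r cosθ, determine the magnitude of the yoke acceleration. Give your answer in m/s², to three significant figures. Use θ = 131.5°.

0.319

ω = 3.665 rad/s (from 35 rpm).
x = r cosθ ⇒ ẍ = −rω² cosθ (ω constant).
|a| = rω²|cosθ| = 0.0358·(3.665)²·|cos 131.5°| = 0.31867 m/s².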